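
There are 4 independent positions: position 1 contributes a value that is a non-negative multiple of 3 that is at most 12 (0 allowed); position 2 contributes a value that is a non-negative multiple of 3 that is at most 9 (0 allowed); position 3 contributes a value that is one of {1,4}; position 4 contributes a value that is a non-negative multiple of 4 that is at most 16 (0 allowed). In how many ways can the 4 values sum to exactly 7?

5

The generating function for the choices is (1 + q^3 + q^6 + q^9 + q^12)·(1 + q^3 + q^6 + q^9)·(q + q^4)·(1 + q^4 + q^8 + q^12 + q^16); the count is [q^7].
(1 + q^3 + q^6 + q^9 + q^12) has coefficients 1,0,0,1,0,0,1,0 for degrees 0…7.
(1 + q^3 + q^6 + q^9) has coefficients 1,0,0,1,0,0,1,0 for degrees 0…7.
Multiplying by (q + q^4) gives running coefficients 0,1,0,0,2,0,0,2 for degrees 0…7.
Finally multiplying by (1 + q^4 + q^8 + q^12 + q^16), the product of all factors after the first has coefficients 0,1,0,0,2,1,0,2 for degrees 0…7.
[q^7] = 1·2 + 1·2 + 1·1 = 5.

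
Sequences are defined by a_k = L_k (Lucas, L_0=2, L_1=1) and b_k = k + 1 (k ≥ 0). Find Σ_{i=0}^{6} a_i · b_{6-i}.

The convolution is the x^6 coefficient of A(x)B(x).
Σ = 2·7 + 1·6 + 3·5 + 4·4 + 7·3 + 11·2 + 18·1 = 112.

112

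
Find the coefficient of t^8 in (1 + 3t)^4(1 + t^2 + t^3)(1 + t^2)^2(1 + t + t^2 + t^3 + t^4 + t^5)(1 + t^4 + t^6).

2951

(1 + 3t)^4 has coefficients 1,12,54,108,81 for degrees 0…4.
(1 + t^2 + t^3) has coefficients 1,0,1,1,0,0,0,0,0 for degrees 0…8.
Multiplying by (1 + t^2)^2 gives running coefficients 1,0,3,1,3,2,1,1,0 for degrees 0…8.
Multiplying by (1 + t + t^2 + t^3 + t^4 + t^5) gives running coefficients 1,1,4,5,8,10,10,11,8 for degrees 0…8.
Finally multiplying by (1 + t^4 + t^6), the product of all factors after the first has coefficients 1,1,4,5,9,11,15,17,20 for degrees 0…8.
[t^8] = 1·20 + 12·17 + 54·15 + 108·11 + 81·9 = 2951.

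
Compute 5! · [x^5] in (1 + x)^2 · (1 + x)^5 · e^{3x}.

48438

The EGF product rule gives c_5 = Σ_{k_1+k_2+k_3=5} C(5; k_1,k_2,k_3) · ∏ g_i(k_i), where (1+x)^2 gives the falling factorial (2)_k; (1+x)^5 gives the falling factorial (5)_k; e^{3x} gives (3)^k.
g_1(k) for k = 0…5: 1, 2, 2, 0, 0, 0.
g_2(k) for k = 0…5: 1, 5, 20, 60, 120, 120.
g_3(k) for k = 0…5: 1, 3, 9, 27, 81, 243.
First combine the last two factors: h(k) = Σ_j C(k,j)·g_2(j)·g_3(k−j) for k = 0…5: 1, 8, 59, 402, 2541, 14988.
c_5 = Σ_k C(5,k)·g_1(k)·h(5−k) = 1·1·14988 + 5·2·2541 + 10·2·402 = 14988 + 25410 + 8040 = 48438.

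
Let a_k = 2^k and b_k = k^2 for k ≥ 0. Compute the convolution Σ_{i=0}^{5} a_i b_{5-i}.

141

Write out a_i and b_{5-i} for i = 0,…,5 and sum the products.
Σ = 1·25 + 2·16 + 4·9 + 8·4 + 16·1 + 32·0 = 141.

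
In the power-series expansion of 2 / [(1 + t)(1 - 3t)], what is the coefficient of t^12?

797162

Partial fractions give a closed form: a_n = (1/2)·(-1)^n + (3/2)·3^n.
At n = 12: a_12 = 797162.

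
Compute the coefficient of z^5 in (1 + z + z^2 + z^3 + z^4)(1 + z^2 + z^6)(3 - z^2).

(1 + z + z^2 + z^3 + z^4) has coefficients 1,1,1,1,1 for degrees 0…4.
(1 + z^2 + z^6) has coefficients 1,0,1,0,0,0 for degrees 0…5.
Finally multiplying by (3 - z^2), the product of all factors after the first has coefficients 3,0,2,0,-1,0 for degrees 0…5.
[z^5] = 1·0 + 1·(-1) + 1·0 + 1·2 + 1·0 = 1.

1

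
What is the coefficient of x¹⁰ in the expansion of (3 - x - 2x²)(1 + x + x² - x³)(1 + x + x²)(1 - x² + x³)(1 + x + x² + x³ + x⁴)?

-1

(3 - x - 2x²) has coefficients 3,-1,-2 for degrees 0…2.
(1 + x + x² - x³) has coefficients 1,1,1,-1,0,0,0,0,0,0,0 for degrees 0…10.
Multiplying by (1 + x + x²) gives running coefficients 1,2,3,1,0,-1,0,0,0,0,0 for degrees 0…10.
Multiplying by (1 - x² + x³) gives running coefficients 1,2,2,0,-1,1,1,1,-1,0,0 for degrees 0…10.
Finally multiplying by (1 + x + x² + x³ + x⁴), the product of all factors after the first has coefficients 1,3,5,5,4,4,3,2,1,2,1 for degrees 0…10.
[x¹⁰] = 3·1 − 1·2 − 2·1 = -1.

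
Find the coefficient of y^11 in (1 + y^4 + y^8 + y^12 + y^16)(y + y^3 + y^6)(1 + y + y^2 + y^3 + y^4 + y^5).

(1 + y^4 + y^8 + y^12 + y^16) has coefficients 1,0,0,0,1,0,0,0,1,0,0,0 for degrees 0…11.
(y + y^3 + y^6) has coefficients 0,1,0,1,0,0,1,0,0,0,0,0 for degrees 0…11.
Finally multiplying by (1 + y + y^2 + y^3 + y^4 + y^5), the product of all factors after the first has coefficients 0,1,1,2,2,2,3,2,2,1,1,1 for degrees 0…11.
[y^11] = 1·1 + 1·2 + 1·2 = 5.

5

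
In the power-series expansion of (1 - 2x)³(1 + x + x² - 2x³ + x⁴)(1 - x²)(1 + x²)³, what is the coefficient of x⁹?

-3

(1 - 2x)³ has coefficients 1,-6,12,-8 for degrees 0…3.
(1 + x + x² - 2x³ + x⁴) has coefficients 1,1,1,-2,1,0,0,0,0,0 for degrees 0…9.
Multiplying by (1 - x²) gives running coefficients 1,1,0,-3,0,2,-1,0,0,0 for degrees 0…9.
Finally multiplying by (1 + x²)³, the product of all factors after the first has coefficients 1,1,3,0,3,-4,0,-2,-3,3 for degrees 0…9.
[x⁹] = 1·3 − 6·(-3) + 12·(-2) − 8·0 = -3.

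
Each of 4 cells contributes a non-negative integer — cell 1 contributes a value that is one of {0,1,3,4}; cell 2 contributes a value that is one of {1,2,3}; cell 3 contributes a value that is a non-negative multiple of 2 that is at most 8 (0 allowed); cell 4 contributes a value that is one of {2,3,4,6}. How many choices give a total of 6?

9

The generating function for the choices is (1 + y + y³ + y⁴)·(y + y² + y³)·(1 + y² + y⁴ + y⁶ + y⁸)·(y² + y³ + y⁴ + y⁶); the count is [y⁶].
(1 + y + y³ + y⁴) has coefficients 1,1,0,1,1 for degrees 0…4.
(y + y² + y³) has coefficients 0,1,1,1,0,0,0 for degrees 0…6.
Multiplying by (1 + y² + y⁴ + y⁶ + y⁸) gives running coefficients 0,1,1,2,1,2,1 for degrees 0…6.
Finally multiplying by (y² + y³ + y⁴ + y⁶), the product of all factors after the first has coefficients 0,0,0,1,2,4,4 for degrees 0…6.
[y⁶] = 1·4 + 1·4 + 1·1 + 1·0 = 9.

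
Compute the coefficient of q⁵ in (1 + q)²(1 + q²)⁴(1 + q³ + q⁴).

19

(1 + q)² has coefficients 1,2,1 for degrees 0…2.
(1 + q²)⁴ has coefficients 1,0,4,0,6,0 for degrees 0…5.
Finally multiplying by (1 + q³ + q⁴), the product of all factors after the first has coefficients 1,0,4,1,7,4 for degrees 0…5.
[q⁵] = 1·4 + 2·7 + 1·1 = 19.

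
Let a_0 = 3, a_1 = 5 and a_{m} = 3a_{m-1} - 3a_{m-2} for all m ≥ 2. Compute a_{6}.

-81

The ordinary generating function has denominator 1 - 3z + 3z^2.
Iterating the recurrence: a_0,…,a_{6} = 3, 5, 6, 3, -9, -36, -81.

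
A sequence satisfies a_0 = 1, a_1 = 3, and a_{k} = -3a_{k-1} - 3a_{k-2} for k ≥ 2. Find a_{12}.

The ordinary generating function has denominator 1 + 3t + 3t^2.
Iterating the recurrence: a_0,…,a_{12} = 1, 3, -12, 27, -45, 54, -27, -81, 324, -729, 1215, -1458, 729.

729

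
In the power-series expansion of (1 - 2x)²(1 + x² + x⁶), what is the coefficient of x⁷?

(1 - 2x)² has coefficients 1,-4,4 for degrees 0…2.
(1 + x² + x⁶) has coefficients 1,0,1,0,0,0,1,0 for degrees 0…7.
[x⁷] = 1·0 − 4·1 + 4·0 = -4.

-4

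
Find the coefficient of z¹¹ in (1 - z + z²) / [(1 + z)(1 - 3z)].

The denominator gives the recurrence a_n = 2a_(n−1) + 3a_(n−2) for n ≥ 3; the numerator fixes a_0 = 1, a_1 = 1, a_2 = 6.
Iterating: 1, 1, 6, 15, 48, 141, 426, 1275, 3828, 11481, 34446, 103335, so a_11 = 103335.

103335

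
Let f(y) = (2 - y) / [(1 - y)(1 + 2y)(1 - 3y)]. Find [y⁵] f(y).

Partial fractions give a closed form: a_n = (-1/6)·1^n + (2/3)·(-2)^n + (3/2)·3^n.
At n = 5: a_5 = 343.

343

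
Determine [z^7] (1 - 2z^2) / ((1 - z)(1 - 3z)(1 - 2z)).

Partial fractions give a closed form: a_n = (-1/2)·1^n + (7/2)·3^n + (-2)·2^n.
At n = 7: a_7 = 7398.

7398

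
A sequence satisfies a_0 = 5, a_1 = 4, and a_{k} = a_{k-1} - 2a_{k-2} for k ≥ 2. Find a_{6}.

30

The ordinary generating function has denominator 1 - t + 2t^2.
Iterating the recurrence: a_0,…,a_{6} = 5, 4, -6, -14, -2, 26, 30.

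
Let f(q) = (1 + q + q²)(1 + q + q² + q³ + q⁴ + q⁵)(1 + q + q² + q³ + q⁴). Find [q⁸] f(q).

9

(1 + q + q²) has coefficients 1,1,1 for degrees 0…2.
(1 + q + q² + q³ + q⁴ + q⁵) has coefficients 1,1,1,1,1,1,0,0,0 for degrees 0…8.
Finally multiplying by (1 + q + q² + q³ + q⁴), the product of all factors after the first has coefficients 1,2,3,4,5,5,4,3,2 for degrees 0…8.
[q⁸] = 1·2 + 1·3 + 1·4 = 9.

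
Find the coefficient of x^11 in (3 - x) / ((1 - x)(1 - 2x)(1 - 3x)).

2105285

The denominator gives the recurrence a_n = 6a_(n−1) − 11a_(n−2) + 6a_(n−3) for n ≥ 3; the numerator fixes a_0 = 3, a_1 = 17, a_2 = 69.
Iterating: 3, 17, 69, 245, 813, 2597, 8109, 24965, 76173, 231077, 698349, 2105285, so a_11 = 2105285.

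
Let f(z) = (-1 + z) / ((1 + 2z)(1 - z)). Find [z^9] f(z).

512

The denominator gives the recurrence a_n = −a_(n−1) + 2a_(n−2) for n ≥ 2; the numerator fixes a_0 = -1, a_1 = 2.
Iterating: -1, 2, -4, 8, -16, 32, -64, 128, -256, 512, so a_9 = 512.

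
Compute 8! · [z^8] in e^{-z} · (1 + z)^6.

The EGF product rule gives c_8 = Σ_{k_1+k_2=8} C(8; k_1,k_2) · ∏ g_i(k_i), where e^{-z} gives (-1)^k; (1+z)^6 gives the falling factorial (6)_k.
g_1(k) for k = 0…8: 1, -1, 1, -1, 1, -1, 1, -1, 1.
g_2(k) for k = 0…8: 1, 6, 30, 120, 360, 720, 720, 0, 0.
c_8 = Σ_k C(8,k)·g_1(k)·g_2(8−k) = 28·1·720 + 56·(-1)·720 + 70·1·360 + 56·(-1)·120 + 28·1·30 + 8·(-1)·6 + 1·1·1 = 20160 − 40320 + 25200 − 6720 + 840 − 48 + 1 = -887.

-887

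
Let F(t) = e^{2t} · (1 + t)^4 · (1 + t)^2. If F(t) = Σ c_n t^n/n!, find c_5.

The EGF product rule gives c_5 = Σ_{k_1+k_2+k_3=5} C(5; k_1,k_2,k_3) · ∏ g_i(k_i), where e^{2t} gives (2)^k; (1+t)^4 gives the falling factorial (4)_k; (1+t)^2 gives the falling factorial (2)_k.
g_1(k) for k = 0…5: 1, 2, 4, 8, 16, 32.
g_2(k) for k = 0…5: 1, 4, 12, 24, 24, 0.
g_3(k) for k = 0…5: 1, 2, 2, 0, 0, 0.
First combine the last two factors: h(k) = Σ_j C(k,j)·g_2(j)·g_3(k−j) for k = 0…5: 1, 6, 30, 120, 360, 720.
c_5 = Σ_k C(5,k)·g_1(k)·h(5−k) = 1·1·720 + 5·2·360 + 10·4·120 + 10·8·30 + 5·16·6 + 1·32·1 = 720 + 3600 + 4800 + 2400 + 480 + 32 = 12032.

12032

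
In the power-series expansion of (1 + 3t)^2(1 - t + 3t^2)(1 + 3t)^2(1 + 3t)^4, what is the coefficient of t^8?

(1 + 3t)^2 has coefficients 1,6,9 for degrees 0…2.
(1 - t + 3t^2) has coefficients 1,-1,3,0,0,0,0,0,0 for degrees 0…8.
Multiplying by (1 + 3t)^2 gives running coefficients 1,5,6,9,27,0,0,0,0 for degrees 0…8.
Finally multiplying by (1 + 3t)^4, the product of all factors after the first has coefficients 1,17,120,459,1080,1863,2916,3645,2187 for degrees 0…8.
[t^8] = 1·2187 + 6·3645 + 9·2916 = 50301.

50301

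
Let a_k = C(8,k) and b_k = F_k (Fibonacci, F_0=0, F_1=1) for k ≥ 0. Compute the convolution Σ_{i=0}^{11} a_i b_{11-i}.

4181

This is [x^11] in the product of the two ordinary generating functions.
Σ = 1·89 + 8·55 + 28·34 + 56·21 + 70·13 + 56·8 + 28·5 + 8·3 + 1·2 + 0·1 + 0·1 + 0·0 = 4181.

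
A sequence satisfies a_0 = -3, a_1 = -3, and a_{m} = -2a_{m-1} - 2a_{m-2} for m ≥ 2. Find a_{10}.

The ordinary generating function has denominator 1 + 2t + 2t^2.
Iterating the recurrence: a_0,…,a_{10} = -3, -3, 12, -18, 12, 12, -48, 72, -48, -48, 192.

192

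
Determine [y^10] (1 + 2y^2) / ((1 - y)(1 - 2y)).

The denominator gives the recurrence a_n = 3a_(n−1) − 2a_(n−2) for n ≥ 3; the numerator fixes a_0 = 1, a_1 = 3, a_2 = 9.
Iterating: 1, 3, 9, 21, 45, 93, 189, 381, 765, 1533, 3069, so a_10 = 3069.

3069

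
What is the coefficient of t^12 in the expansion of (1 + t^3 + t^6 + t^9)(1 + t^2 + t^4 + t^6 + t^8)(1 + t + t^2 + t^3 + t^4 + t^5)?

9

(1 + t^3 + t^6 + t^9) has coefficients 1,0,0,1,0,0,1,0,0,1 for degrees 0…9.
(1 + t^2 + t^4 + t^6 + t^8) has coefficients 1,0,1,0,1,0,1,0,1,0,0,0,0 for degrees 0…12.
Finally multiplying by (1 + t + t^2 + t^3 + t^4 + t^5), the product of all factors after the first has coefficients 1,1,2,2,3,3,3,3,3,3,2,2,1 for degrees 0…12.
[t^12] = 1·1 + 1·3 + 1·3 + 1·2 = 9.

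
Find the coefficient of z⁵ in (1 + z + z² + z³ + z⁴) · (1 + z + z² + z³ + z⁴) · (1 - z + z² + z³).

6

(1 + z + z² + z³ + z⁴) has coefficients 1,1,1,1,1 for degrees 0…4.
(1 + z + z² + z³ + z⁴) has coefficients 1,1,1,1,1,0 for degrees 0…5.
Finally multiplying by (1 - z + z² + z³), the product of all factors after the first has coefficients 1,0,1,2,2,1 for degrees 0…5.
[z⁵] = 1·1 + 1·2 + 1·2 + 1·1 + 1·0 = 6.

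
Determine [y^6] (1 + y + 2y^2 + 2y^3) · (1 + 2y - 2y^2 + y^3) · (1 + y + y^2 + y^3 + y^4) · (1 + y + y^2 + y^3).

(1 + y + 2y^2 + 2y^3) has coefficients 1,1,2,2 for degrees 0…3.
(1 + 2y - 2y^2 + y^3) has coefficients 1,2,-2,1,0,0,0 for degrees 0…6.
Multiplying by (1 + y + y^2 + y^3 + y^4) gives running coefficients 1,3,1,2,2,1,-1 for degrees 0…6.
Finally multiplying by (1 + y + y^2 + y^3), the product of all factors after the first has coefficients 1,4,5,7,8,6,4 for degrees 0…6.
[y^6] = 1·4 + 1·6 + 2·8 + 2·7 = 40.

40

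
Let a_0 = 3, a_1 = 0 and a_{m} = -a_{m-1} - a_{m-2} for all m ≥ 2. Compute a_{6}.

The ordinary generating function has denominator 1 + x + x^2.
Iterating the recurrence: a_0,…,a_{6} = 3, 0, -3, 3, 0, -3, 3.

3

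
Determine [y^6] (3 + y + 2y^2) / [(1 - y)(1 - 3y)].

3885

The denominator gives the recurrence a_n = 4a_(n−1) − 3a_(n−2) for n ≥ 3; the numerator fixes a_0 = 3, a_1 = 13, a_2 = 45.
Iterating: 3, 13, 45, 141, 429, 1293, 3885, so a_6 = 3885.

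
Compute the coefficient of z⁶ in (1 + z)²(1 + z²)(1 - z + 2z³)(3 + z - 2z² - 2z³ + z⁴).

5

(1 + z)² has coefficients 1,2,1 for degrees 0…2.
(1 + z²) has coefficients 1,0,1,0,0,0,0 for degrees 0…6.
Multiplying by (1 - z + 2z³) gives running coefficients 1,-1,1,1,0,2,0 for degrees 0…6.
Finally multiplying by (3 + z - 2z² - 2z³ + z⁴), the product of all factors after the first has coefficients 3,-2,0,4,2,1,1 for degrees 0…6.
[z⁶] = 1·1 + 2·1 + 1·2 = 5.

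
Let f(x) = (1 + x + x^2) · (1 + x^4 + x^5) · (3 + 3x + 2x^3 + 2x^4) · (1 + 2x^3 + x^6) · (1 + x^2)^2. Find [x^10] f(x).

144

(1 + x + x^2) has coefficients 1,1,1 for degrees 0…2.
(1 + x^4 + x^5) has coefficients 1,0,0,0,1,1,0,0,0,0,0 for degrees 0…10.
Multiplying by (3 + 3x + 2x^3 + 2x^4) gives running coefficients 3,3,0,2,5,6,3,2,4,2,0 for degrees 0…10.
Multiplying by (1 + 2x^3 + x^6) gives running coefficients 3,3,0,8,11,6,10,15,16,10,9 for degrees 0…10.
Finally multiplying by (1 + x^2)^2, the product of all factors after the first has coefficients 3,3,6,14,14,25,32,35,47,46,51 for degrees 0…10.
[x^10] = 1·51 + 1·46 + 1·47 = 144.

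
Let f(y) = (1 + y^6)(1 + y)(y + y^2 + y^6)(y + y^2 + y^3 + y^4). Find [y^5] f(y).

4

(1 + y^6) has coefficients 1,0,0,0,0,0 for degrees 0…5.
(1 + y) has coefficients 1,1,0,0,0,0 for degrees 0…5.
Multiplying by (y + y^2 + y^6) gives running coefficients 0,1,2,1,0,0 for degrees 0…5.
Finally multiplying by (y + y^2 + y^3 + y^4), the product of all factors after the first has coefficients 0,0,1,3,4,4 for degrees 0…5.
[y^5] = 1·4 = 4.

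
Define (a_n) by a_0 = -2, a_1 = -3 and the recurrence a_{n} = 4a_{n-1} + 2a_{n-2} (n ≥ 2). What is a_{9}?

The ordinary generating function has denominator 1 - 4x - 2x^2.
Iterating the recurrence: a_0,…,a_{9} = -2, -3, -16, -70, -312, -1388, -6176, -27480, -122272, -544048.

-544048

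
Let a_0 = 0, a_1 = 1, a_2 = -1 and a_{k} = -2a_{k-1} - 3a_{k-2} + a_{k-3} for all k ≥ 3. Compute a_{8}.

-81

The ordinary generating function has denominator 1 + 2q + 3q^2 - q^3.
Iterating the recurrence: a_0,…,a_{8} = 0, 1, -1, -1, 6, -10, 1, 34, -81.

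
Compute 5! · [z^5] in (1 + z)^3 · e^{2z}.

992

The EGF product rule gives c_5 = Σ_{k_1+k_2=5} C(5; k_1,k_2) · ∏ g_i(k_i), where (1+z)^3 gives the falling factorial (3)_k; e^{2z} gives (2)^k.
g_1(k) for k = 0…5: 1, 3, 6, 6, 0, 0.
g_2(k) for k = 0…5: 1, 2, 4, 8, 16, 32.
c_5 = Σ_k C(5,k)·g_1(k)·g_2(5−k) = 1·1·32 + 5·3·16 + 10·6·8 + 10·6·4 = 32 + 240 + 480 + 240 = 992.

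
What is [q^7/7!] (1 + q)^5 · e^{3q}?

435942

The EGF product rule gives c_7 = Σ_{k_1+k_2=7} C(7; k_1,k_2) · ∏ g_i(k_i), where (1+q)^5 gives the falling factorial (5)_k; e^{3q} gives (3)^k.
g_1(k) for k = 0…7: 1, 5, 20, 60, 120, 120, 0, 0.
g_2(k) for k = 0…7: 1, 3, 9, 27, 81, 243, 729, 2187.
c_7 = Σ_k C(7,k)·g_1(k)·g_2(7−k) = 1·1·2187 + 7·5·729 + 21·20·243 + 35·60·81 + 35·120·27 + 21·120·9 = 2187 + 25515 + 102060 + 170100 + 113400 + 22680 = 435942.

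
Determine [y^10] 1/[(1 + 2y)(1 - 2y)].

Partial fractions give a closed form: a_n = (1/2)·(-2)^n + (1/2)·2^n.
At n = 10: a_10 = 1024.

1024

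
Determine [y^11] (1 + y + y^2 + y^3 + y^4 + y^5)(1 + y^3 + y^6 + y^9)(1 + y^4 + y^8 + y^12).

(1 + y + y^2 + y^3 + y^4 + y^5) has coefficients 1,1,1,1,1,1 for degrees 0…5.
(1 + y^3 + y^6 + y^9) has coefficients 1,0,0,1,0,0,1,0,0,1,0,0 for degrees 0…11.
Finally multiplying by (1 + y^4 + y^8 + y^12), the product of all factors after the first has coefficients 1,0,0,1,1,0,1,1,1,1,1,1 for degrees 0…11.
[y^11] = 1·1 + 1·1 + 1·1 + 1·1 + 1·1 + 1·1 = 6.

6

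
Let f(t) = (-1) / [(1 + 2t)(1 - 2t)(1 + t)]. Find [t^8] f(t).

-341

Partial fractions give a closed form: a_n = (-1)·(-2)^n + (-1/3)·2^n + (1/3)·(-1)^n.
At n = 8: a_8 = -341.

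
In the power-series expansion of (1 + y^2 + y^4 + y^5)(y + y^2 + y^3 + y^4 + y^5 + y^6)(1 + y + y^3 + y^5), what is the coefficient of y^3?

(1 + y^2 + y^4 + y^5) has coefficients 1,0,1,0 for degrees 0…3.
(y + y^2 + y^3 + y^4 + y^5 + y^6) has coefficients 0,1,1,1 for degrees 0…3.
Finally multiplying by (1 + y + y^3 + y^5), the product of all factors after the first has coefficients 0,1,2,2 for degrees 0…3.
[y^3] = 1·2 + 1·1 = 3.

3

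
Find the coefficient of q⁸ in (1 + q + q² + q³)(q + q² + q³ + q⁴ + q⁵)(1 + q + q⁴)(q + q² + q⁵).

22

(1 + q + q² + q³) has coefficients 1,1,1,1 for degrees 0…3.
(q + q² + q³ + q⁴ + q⁵) has coefficients 0,1,1,1,1,1,0,0,0 for degrees 0…8.
Multiplying by (1 + q + q⁴) gives running coefficients 0,1,2,2,2,3,2,1,1 for degrees 0…8.
Finally multiplying by (q + q² + q⁵), the product of all factors after the first has coefficients 0,0,1,3,4,4,6,7,5 for degrees 0…8.
[q⁸] = 1·5 + 1·7 + 1·6 + 1·4 = 22.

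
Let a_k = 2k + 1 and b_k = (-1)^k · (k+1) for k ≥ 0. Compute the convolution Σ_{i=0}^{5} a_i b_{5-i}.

Write out a_i and b_{5-i} for i = 0,…,5 and sum the products.
Σ = 1·(-6) + 3·5 + 5·(-4) + 7·3 + 9·(-2) + 11·1 = 3.

3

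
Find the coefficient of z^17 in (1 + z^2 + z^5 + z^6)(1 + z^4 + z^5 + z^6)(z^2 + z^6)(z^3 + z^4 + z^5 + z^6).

(1 + z^2 + z^5 + z^6) has coefficients 1,0,1,0,0,1,1 for degrees 0…6.
(1 + z^4 + z^5 + z^6) has coefficients 1,0,0,0,1,1,1,0,0,0,0,0,0,0,0,0,0,0 for degrees 0…17.
Multiplying by (z^2 + z^6) gives running coefficients 0,0,1,0,0,0,2,1,1,0,1,1,1,0,0,0,0,0 for degrees 0…17.
Finally multiplying by (z^3 + z^4 + z^5 + z^6), the product of all factors after the first has coefficients 0,0,0,0,0,1,1,1,1,2,3,4,4,3,3,3,3,2 for degrees 0…17.
[z^17] = 1·2 + 1·3 + 1·4 + 1·4 = 13.

13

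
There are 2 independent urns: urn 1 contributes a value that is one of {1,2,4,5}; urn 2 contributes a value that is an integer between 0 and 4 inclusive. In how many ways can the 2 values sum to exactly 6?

The generating function for the choices is (q + q^2 + q^4 + q^5)·(1 + q + q^2 + q^3 + q^4); the count is [q^6].
(q + q^2 + q^4 + q^5) has coefficients 0,1,1,0,1,1 for degrees 0…5.
(1 + q + q^2 + q^3 + q^4) has coefficients 1,1,1,1,1,0,0 for degrees 0…6.
[q^6] = 1·0 + 1·1 + 1·1 + 1·1 = 3.

3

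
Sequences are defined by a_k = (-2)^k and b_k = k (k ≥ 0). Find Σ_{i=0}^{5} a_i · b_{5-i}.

9

Write out a_i and b_{5-i} for i = 0,…,5 and sum the products.
Σ = 1·5 − 2·4 + 4·3 − 8·2 + 16·1 − 32·0 = 9.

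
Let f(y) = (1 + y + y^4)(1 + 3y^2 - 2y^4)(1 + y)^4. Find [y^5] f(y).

25

(1 + y + y^4) has coefficients 1,1,0,0,1 for degrees 0…4.
(1 + 3y^2 - 2y^4) has coefficients 1,0,3,0,-2,0 for degrees 0…5.
Finally multiplying by (1 + y)^4, the product of all factors after the first has coefficients 1,4,9,16,17,4 for degrees 0…5.
[y^5] = 1·4 + 1·17 + 1·4 = 25.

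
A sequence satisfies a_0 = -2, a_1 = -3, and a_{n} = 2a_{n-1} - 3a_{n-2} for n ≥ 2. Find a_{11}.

657

The ordinary generating function has denominator 1 - 2y + 3y^2.
Iterating the recurrence: a_0,…,a_{11} = -2, -3, 0, 9, 18, 9, -36, -99, -90, 117, 504, 657.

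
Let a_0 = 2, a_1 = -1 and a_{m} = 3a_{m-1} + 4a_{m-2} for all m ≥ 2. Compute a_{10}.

The ordinary generating function has denominator 1 - 3q - 4q^2.
Iterating the recurrence: a_0,…,a_{10} = 2, -1, 5, 11, 53, 203, 821, 3275, 13109, 52427, 209717.

209717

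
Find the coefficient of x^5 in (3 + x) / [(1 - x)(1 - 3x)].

1213

Partial fractions give a closed form: a_n = (-2)·1^n + (5)·3^n.
At n = 5: a_5 = 1213.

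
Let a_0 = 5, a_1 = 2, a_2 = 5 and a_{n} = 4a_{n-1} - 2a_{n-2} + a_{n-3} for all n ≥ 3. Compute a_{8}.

The ordinary generating function has denominator 1 - 4x + 2x^2 - x^3.
Iterating the recurrence: a_0,…,a_{8} = 5, 2, 5, 21, 76, 267, 937, 3290, 11553.

11553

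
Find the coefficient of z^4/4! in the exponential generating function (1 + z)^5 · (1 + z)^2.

The EGF product rule gives c_4 = Σ_{k_1+k_2=4} C(4; k_1,k_2) · ∏ g_i(k_i), where (1+z)^5 gives the falling factorial (5)_k; (1+z)^2 gives the falling factorial (2)_k.
g_1(k) for k = 0…4: 1, 5, 20, 60, 120.
g_2(k) for k = 0…4: 1, 2, 2, 0, 0.
c_4 = Σ_k C(4,k)·g_1(k)·g_2(4−k) = 6·20·2 + 4·60·2 + 1·120·1 = 240 + 480 + 120 = 840.

840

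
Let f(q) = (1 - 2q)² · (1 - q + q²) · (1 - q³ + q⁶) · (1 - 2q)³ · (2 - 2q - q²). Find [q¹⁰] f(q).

(1 - 2q)² has coefficients 1,-4,4 for degrees 0…2.
(1 - q + q²) has coefficients 1,-1,1,0,0,0,0,0,0,0,0 for degrees 0…10.
Multiplying by (1 - q³ + q⁶) gives running coefficients 1,-1,1,-1,1,-1,1,-1,1,0,0 for degrees 0…10.
Multiplying by (1 - 2q)³ gives running coefficients 1,-7,19,-27,27,-27,27,-27,27,-26,20 for degrees 0…10.
Finally multiplying by (2 - 2q - q²), the product of all factors after the first has coefficients 2,-16,51,-85,89,-81,81,-81,81,-79,65 for degrees 0…10.
[q¹⁰] = 1·65 − 4·(-79) + 4·81 = 705.

705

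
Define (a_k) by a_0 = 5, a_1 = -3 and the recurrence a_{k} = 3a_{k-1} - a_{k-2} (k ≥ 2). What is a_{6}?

The ordinary generating function has denominator 1 - 3y + y^2.
Iterating the recurrence: a_0,…,a_{6} = 5, -3, -14, -39, -103, -270, -707.

-707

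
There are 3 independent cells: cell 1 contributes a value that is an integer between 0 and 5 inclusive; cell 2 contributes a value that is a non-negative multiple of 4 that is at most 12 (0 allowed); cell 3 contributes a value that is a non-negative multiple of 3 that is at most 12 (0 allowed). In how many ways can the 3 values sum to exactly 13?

The generating function for the choices is (1 + x + x² + x³ + x⁴ + x⁵)·(1 + x⁴ + x⁸ + x¹²)·(1 + x³ + x⁶ + x⁹ + x¹²); the count is [x¹³].
(1 + x + x² + x³ + x⁴ + x⁵) has coefficients 1,1,1,1,1,1 for degrees 0…5.
(1 + x⁴ + x⁸ + x¹²) has coefficients 1,0,0,0,1,0,0,0,1,0,0,0,1,0 for degrees 0…13.
Finally multiplying by (1 + x³ + x⁶ + x⁹ + x¹²), the product of all factors after the first has coefficients 1,0,0,1,1,0,1,1,1,1,1,1,2,1 for degrees 0…13.
[x¹³] = 1·1 + 1·2 + 1·1 + 1·1 + 1·1 + 1·1 = 7.

7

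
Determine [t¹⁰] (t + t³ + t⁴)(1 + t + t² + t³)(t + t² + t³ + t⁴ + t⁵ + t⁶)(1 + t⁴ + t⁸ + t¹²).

18

(t + t³ + t⁴) has coefficients 0,1,0,1,1 for degrees 0…4.
(1 + t + t² + t³) has coefficients 1,1,1,1,0,0,0,0,0,0,0 for degrees 0…10.
Multiplying by (t + t² + t³ + t⁴ + t⁵ + t⁶) gives running coefficients 0,1,2,3,4,4,4,3,2,1,0 for degrees 0…10.
Finally multiplying by (1 + t⁴ + t⁸ + t¹²), the product of all factors after the first has coefficients 0,1,2,3,4,5,6,6,6,6,6 for degrees 0…10.
[t¹⁰] = 1·6 + 1·6 + 1·6 = 18.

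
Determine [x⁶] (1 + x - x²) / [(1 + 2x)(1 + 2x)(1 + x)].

The denominator gives the recurrence a_n = −5a_(n−1) − 8a_(n−2) − 4a_(n−3) for n ≥ 3; the numerator fixes a_0 = 1, a_1 = -4, a_2 = 11.
Iterating: 1, -4, 11, -27, 63, -143, 319, so a_6 = 319.

319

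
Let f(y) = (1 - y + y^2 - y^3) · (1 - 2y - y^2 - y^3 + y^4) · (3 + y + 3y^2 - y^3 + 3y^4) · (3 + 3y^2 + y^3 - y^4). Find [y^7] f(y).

(1 - y + y^2 - y^3) has coefficients 1,-1,1,-1 for degrees 0…3.
(1 - 2y - y^2 - y^3 + y^4) has coefficients 1,-2,-1,-1,1,0,0,0 for degrees 0…7.
Multiplying by (3 + y + 3y^2 - y^3 + 3y^4) gives running coefficients 3,-5,-2,-11,4,-7,1,-4 for degrees 0…7.
Finally multiplying by (3 + 3y^2 + y^3 - y^4), the product of all factors after the first has coefficients 9,-15,3,-45,-2,-51,6,-18 for degrees 0…7.
[y^7] = 1·(-18) − 1·6 + 1·(-51) − 1·(-2) = -73.

-73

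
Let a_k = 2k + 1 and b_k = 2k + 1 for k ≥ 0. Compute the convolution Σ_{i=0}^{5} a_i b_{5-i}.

The convolution is the t^5 coefficient of A(t)B(t).
Σ = 1·11 + 3·9 + 5·7 + 7·5 + 9·3 + 11·1 = 146.

146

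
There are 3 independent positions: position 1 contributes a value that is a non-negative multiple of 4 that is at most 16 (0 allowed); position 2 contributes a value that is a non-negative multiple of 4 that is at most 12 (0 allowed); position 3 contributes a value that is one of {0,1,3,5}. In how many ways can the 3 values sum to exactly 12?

4

The generating function for the choices is (1 + x^4 + x^8 + x^12 + x^16)·(1 + x^4 + x^8 + x^12)·(1 + x + x^3 + x^5); the count is [x^12].
(1 + x^4 + x^8 + x^12 + x^16) has coefficients 1,0,0,0,1,0,0,0,1,0,0,0,1 for degrees 0…12.
(1 + x^4 + x^8 + x^12) has coefficients 1,0,0,0,1,0,0,0,1,0,0,0,1 for degrees 0…12.
Finally multiplying by (1 + x + x^3 + x^5), the product of all factors after the first has coefficients 1,1,0,1,1,2,0,1,1,2,0,1,1 for degrees 0…12.
[x^12] = 1·1 + 1·1 + 1·1 + 1·1 = 4.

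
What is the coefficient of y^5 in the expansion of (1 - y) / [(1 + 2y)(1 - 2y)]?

Partial fractions give a closed form: a_n = (3/4)·(-2)^n + (1/4)·2^n.
At n = 5: a_5 = -16.

-16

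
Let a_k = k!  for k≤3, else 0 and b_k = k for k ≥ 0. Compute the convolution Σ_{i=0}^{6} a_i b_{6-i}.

This is [x^6] in the product of the two ordinary generating functions.
Σ = 1·6 + 1·5 + 2·4 + 6·3 + 0·2 + 0·1 + 0·0 = 37.

37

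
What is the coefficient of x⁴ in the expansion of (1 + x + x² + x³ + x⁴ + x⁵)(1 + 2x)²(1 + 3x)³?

(1 + x + x² + x³ + x⁴ + x⁵) has coefficients 1,1,1,1,1 for degrees 0…4.
(1 + 2x)² has coefficients 1,4,4,0,0 for degrees 0…4.
Finally multiplying by (1 + 3x)³, the product of all factors after the first has coefficients 1,13,67,171,216 for degrees 0…4.
[x⁴] = 1·216 + 1·171 + 1·67 + 1·13 + 1·1 = 468.

468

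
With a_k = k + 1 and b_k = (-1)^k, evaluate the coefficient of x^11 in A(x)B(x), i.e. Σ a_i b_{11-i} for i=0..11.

This is [x^11] in the product of the two ordinary generating functions.
Σ = 1·(-1) + 2·1 + 3·(-1) + 4·1 + 5·(-1) + 6·1 + 7·(-1) + 8·1 + 9·(-1) + 10·1 + 11·(-1) + 12·1 = 6.

6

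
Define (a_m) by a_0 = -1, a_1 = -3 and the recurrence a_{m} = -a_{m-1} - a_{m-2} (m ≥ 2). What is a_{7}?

-3

The ordinary generating function has denominator 1 + z + z^2.
Iterating the recurrence: a_0,…,a_{7} = -1, -3, 4, -1, -3, 4, -1, -3.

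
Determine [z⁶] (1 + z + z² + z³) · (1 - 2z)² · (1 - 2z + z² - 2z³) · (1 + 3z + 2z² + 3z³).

(1 + z + z² + z³) has coefficients 1,1,1,1 for degrees 0…3.
(1 - 2z)² has coefficients 1,-4,4,0,0,0,0 for degrees 0…6.
Multiplying by (1 - 2z + z² - 2z³) gives running coefficients 1,-6,13,-14,12,-8,0 for degrees 0…6.
Finally multiplying by (1 + 3z + 2z² + 3z³), the product of all factors after the first has coefficients 1,-3,-3,16,-22,39,-42 for degrees 0…6.
[z⁶] = 1·(-42) + 1·39 + 1·(-22) + 1·16 = -9.

-9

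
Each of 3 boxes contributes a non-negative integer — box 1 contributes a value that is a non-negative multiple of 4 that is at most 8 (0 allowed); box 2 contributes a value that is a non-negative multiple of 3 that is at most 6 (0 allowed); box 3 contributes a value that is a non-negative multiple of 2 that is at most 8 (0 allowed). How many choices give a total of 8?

The generating function for the choices is (1 + q⁴ + q⁸)·(1 + q³ + q⁶)·(1 + q² + q⁴ + q⁶ + q⁸); the count is [q⁸].
(1 + q⁴ + q⁸) has coefficients 1,0,0,0,1,0,0,0,1 for degrees 0…8.
(1 + q³ + q⁶) has coefficients 1,0,0,1,0,0,1,0,0 for degrees 0…8.
Finally multiplying by (1 + q² + q⁴ + q⁶ + q⁸), the product of all factors after the first has coefficients 1,0,1,1,1,1,2,1,2 for degrees 0…8.
[q⁸] = 1·2 + 1·1 + 1·1 = 4.

4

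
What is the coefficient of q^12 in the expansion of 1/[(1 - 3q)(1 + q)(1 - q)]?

Partial fractions give a closed form: a_n = (9/8)·3^n + (1/8)·(-1)^n + (-1/4)·1^n.
At n = 12: a_12 = 597871.

597871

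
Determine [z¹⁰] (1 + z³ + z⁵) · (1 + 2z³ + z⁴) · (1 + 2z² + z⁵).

5

(1 + z³ + z⁵) has coefficients 1,0,0,1,0,1 for degrees 0…5.
(1 + 2z³ + z⁴) has coefficients 1,0,0,2,1,0,0,0,0,0,0 for degrees 0…10.
Finally multiplying by (1 + 2z² + z⁵), the product of all factors after the first has coefficients 1,0,2,2,1,5,2,0,2,1,0 for degrees 0…10.
[z¹⁰] = 1·0 + 1·0 + 1·5 = 5.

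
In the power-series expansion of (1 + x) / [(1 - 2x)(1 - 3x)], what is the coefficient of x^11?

Partial fractions give a closed form: a_n = (-3)·2^n + (4)·3^n.
At n = 11: a_11 = 702444.

702444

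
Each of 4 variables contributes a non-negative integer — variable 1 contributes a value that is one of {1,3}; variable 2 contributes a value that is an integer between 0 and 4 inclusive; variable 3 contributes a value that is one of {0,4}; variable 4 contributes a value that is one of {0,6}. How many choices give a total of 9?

4

The generating function for the choices is (t + t³)·(1 + t + t² + t³ + t⁴)·(1 + t⁴)·(1 + t⁶); the count is [t⁹].
(t + t³) has coefficients 0,1,0,1 for degrees 0…3.
(1 + t + t² + t³ + t⁴) has coefficients 1,1,1,1,1,0,0,0,0,0 for degrees 0…9.
Multiplying by (1 + t⁴) gives running coefficients 1,1,1,1,2,1,1,1,1,0 for degrees 0…9.
Finally multiplying by (1 + t⁶), the product of all factors after the first has coefficients 1,1,1,1,2,1,2,2,2,1 for degrees 0…9.
[t⁹] = 1·2 + 1·2 = 4.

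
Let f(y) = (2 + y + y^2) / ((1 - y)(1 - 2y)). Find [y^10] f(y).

5628

The denominator gives the recurrence a_n = 3a_(n−1) − 2a_(n−2) for n ≥ 3; the numerator fixes a_0 = 2, a_1 = 7, a_2 = 18.
Iterating: 2, 7, 18, 40, 84, 172, 348, 700, 1404, 2812, 5628, so a_10 = 5628.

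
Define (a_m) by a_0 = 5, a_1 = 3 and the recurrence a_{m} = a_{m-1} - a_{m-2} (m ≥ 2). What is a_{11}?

The ordinary generating function has denominator 1 - t + t^2.
Iterating the recurrence: a_0,…,a_{11} = 5, 3, -2, -5, -3, 2, 5, 3, -2, -5, -3, 2.

2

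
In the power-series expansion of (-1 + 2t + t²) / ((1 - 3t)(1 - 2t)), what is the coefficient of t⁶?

The denominator gives the recurrence a_n = 5a_(n−1) − 6a_(n−2) for n ≥ 3; the numerator fixes a_0 = -1, a_1 = -3, a_2 = -8.
Iterating: -1, -3, -8, -22, -62, -178, -518, so a_6 = -518.

-518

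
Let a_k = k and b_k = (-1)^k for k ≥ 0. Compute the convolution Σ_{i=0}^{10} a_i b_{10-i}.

Write out a_i and b_{10-i} for i = 0,…,10 and sum the products.
Σ = 0·1 + 1·(-1) + 2·1 + 3·(-1) + 4·1 + 5·(-1) + 6·1 + 7·(-1) + 8·1 + 9·(-1) + 10·1 = 5.

5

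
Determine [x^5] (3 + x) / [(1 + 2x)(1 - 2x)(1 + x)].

-42

The denominator gives the recurrence a_n = −a_(n−1) + 4a_(n−2) + 4a_(n−3) for n ≥ 3; the numerator fixes a_0 = 3, a_1 = -2, a_2 = 14.
Iterating: 3, -2, 14, -10, 58, -42, so a_5 = -42.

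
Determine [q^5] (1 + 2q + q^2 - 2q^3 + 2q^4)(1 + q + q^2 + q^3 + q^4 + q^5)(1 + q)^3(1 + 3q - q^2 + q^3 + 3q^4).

(1 + 2q + q^2 - 2q^3 + 2q^4) has coefficients 1,2,1,-2,2 for degrees 0…4.
(1 + q + q^2 + q^3 + q^4 + q^5) has coefficients 1,1,1,1,1,1 for degrees 0…5.
Multiplying by (1 + q)^3 gives running coefficients 1,4,7,8,8,8 for degrees 0…5.
Finally multiplying by (1 + 3q - q^2 + q^3 + 3q^4), the product of all factors after the first has coefficients 1,7,18,26,32,43 for degrees 0…5.
[q^5] = 1·43 + 2·32 + 1·26 − 2·18 + 2·7 = 111.

111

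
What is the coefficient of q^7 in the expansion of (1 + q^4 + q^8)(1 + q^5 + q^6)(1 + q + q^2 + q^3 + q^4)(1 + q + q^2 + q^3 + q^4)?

11

(1 + q^4 + q^8) has coefficients 1,0,0,0,1,0,0,0 for degrees 0…7.
(1 + q^5 + q^6) has coefficients 1,0,0,0,0,1,1,0 for degrees 0…7.
Multiplying by (1 + q + q^2 + q^3 + q^4) gives running coefficients 1,1,1,1,1,1,2,2 for degrees 0…7.
Finally multiplying by (1 + q + q^2 + q^3 + q^4), the product of all factors after the first has coefficients 1,2,3,4,5,5,6,7 for degrees 0…7.
[q^7] = 1·7 + 1·4 = 11.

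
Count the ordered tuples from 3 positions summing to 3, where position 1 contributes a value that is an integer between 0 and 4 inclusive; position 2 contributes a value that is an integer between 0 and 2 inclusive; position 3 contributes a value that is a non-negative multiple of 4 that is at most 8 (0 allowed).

3

The generating function for the choices is (1 + x + x² + x³ + x⁴)·(1 + x + x²)·(1 + x⁴ + x⁸); the count is [x³].
(1 + x + x² + x³ + x⁴) has coefficients 1,1,1,1 for degrees 0…3.
(1 + x + x²) has coefficients 1,1,1,0 for degrees 0…3.
Finally multiplying by (1 + x⁴ + x⁸), the product of all factors after the first has coefficients 1,1,1,0 for degrees 0…3.
[x³] = 1·0 + 1·1 + 1·1 + 1·1 = 3.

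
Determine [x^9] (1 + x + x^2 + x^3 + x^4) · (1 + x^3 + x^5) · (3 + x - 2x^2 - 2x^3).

-4

(1 + x + x^2 + x^3 + x^4) has coefficients 1,1,1,1,1 for degrees 0…4.
(1 + x^3 + x^5) has coefficients 1,0,0,1,0,1,0,0,0,0 for degrees 0…9.
Finally multiplying by (3 + x - 2x^2 - 2x^3), the product of all factors after the first has coefficients 3,1,-2,1,1,1,-1,-2,-2,0 for degrees 0…9.
[x^9] = 1·0 + 1·(-2) + 1·(-2) + 1·(-1) + 1·1 = -4.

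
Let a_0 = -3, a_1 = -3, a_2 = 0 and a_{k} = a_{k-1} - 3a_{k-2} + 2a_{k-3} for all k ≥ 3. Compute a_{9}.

-93

The ordinary generating function has denominator 1 - y + 3y^2 - 2y^3.
Iterating the recurrence: a_0,…,a_{9} = -3, -3, 0, 3, -3, -12, 3, 33, 0, -93.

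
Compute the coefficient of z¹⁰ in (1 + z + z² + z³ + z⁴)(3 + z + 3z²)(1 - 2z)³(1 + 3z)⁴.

-2313

(1 + z + z² + z³ + z⁴) has coefficients 1,1,1,1,1 for degrees 0…4.
(3 + z + 3z²) has coefficients 3,1,3,0,0,0,0,0,0,0,0 for degrees 0…10.
Multiplying by (1 - 2z)³ gives running coefficients 3,-17,33,-30,28,-24,0,0,0,0,0 for degrees 0…10.
Finally multiplying by (1 + 3z)⁴, the product of all factors after the first has coefficients 3,19,-9,-228,-143,879,657,-702,-324,-1944,0 for degrees 0…10.
[z¹⁰] = 1·0 + 1·(-1944) + 1·(-324) + 1·(-702) + 1·657 = -2313.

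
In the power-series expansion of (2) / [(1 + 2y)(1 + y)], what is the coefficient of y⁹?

The denominator gives the recurrence a_n = −3a_(n−1) − 2a_(n−2) for n ≥ 2; the numerator fixes a_0 = 2, a_1 = -6.
Iterating: 2, -6, 14, -30, 62, -126, 254, -510, 1022, -2046, so a_9 = -2046.

-2046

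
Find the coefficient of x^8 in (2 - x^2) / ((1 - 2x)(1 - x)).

895

The denominator gives the recurrence a_n = 3a_(n−1) − 2a_(n−2) for n ≥ 3; the numerator fixes a_0 = 2, a_1 = 6, a_2 = 13.
Iterating: 2, 6, 13, 27, 55, 111, 223, 447, 895, so a_8 = 895.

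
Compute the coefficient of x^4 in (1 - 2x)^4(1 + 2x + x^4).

-47

(1 - 2x)^4 has coefficients 1,-8,24,-32,16 for degrees 0…4.
(1 + 2x + x^4) has coefficients 1,2,0,0,1 for degrees 0…4.
[x^4] = 1·1 − 8·0 + 24·0 − 32·2 + 16·1 = -47.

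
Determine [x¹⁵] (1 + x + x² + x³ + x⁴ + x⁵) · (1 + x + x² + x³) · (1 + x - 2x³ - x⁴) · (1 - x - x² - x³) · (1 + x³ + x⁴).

(1 + x + x² + x³ + x⁴ + x⁵) has coefficients 1,1,1,1,1,1 for degrees 0…5.
(1 + x + x² + x³) has coefficients 1,1,1,1,0,0,0,0,0,0,0,0,0,0,0,0 for degrees 0…15.
Multiplying by (1 + x - 2x³ - x⁴) gives running coefficients 1,2,2,0,-2,-3,-3,-1,0,0,0,0,0,0,0,0 for degrees 0…15.
Multiplying by (1 - x - x² - x³) gives running coefficients 1,1,-1,-5,-6,-3,2,7,7,4,1,0,0,0,0,0 for degrees 0…15.
Finally multiplying by (1 + x³ + x⁴), the product of all factors after the first has coefficients 1,1,-1,-4,-4,-3,-4,-4,-2,3,10,14,11,5,1,0 for degrees 0…15.
[x¹⁵] = 1·0 + 1·1 + 1·5 + 1·11 + 1·14 + 1·10 = 41.

41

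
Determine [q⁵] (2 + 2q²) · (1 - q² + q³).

2

(2 + 2q²) has coefficients 2,0,2 for degrees 0…2.
(1 - q² + q³) has coefficients 1,0,-1,1,0,0 for degrees 0…5.
[q⁵] = 2·0 + 2·1 = 2.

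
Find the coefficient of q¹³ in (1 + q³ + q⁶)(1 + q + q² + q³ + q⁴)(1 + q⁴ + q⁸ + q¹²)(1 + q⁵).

(1 + q³ + q⁶) has coefficients 1,0,0,1,0,0,1 for degrees 0…6.
(1 + q + q² + q³ + q⁴) has coefficients 1,1,1,1,1,0,0,0,0,0,0,0,0,0 for degrees 0…13.
Multiplying by (1 + q⁴ + q⁸ + q¹²) gives running coefficients 1,1,1,1,2,1,1,1,2,1,1,1,2,1 for degrees 0…13.
Finally multiplying by (1 + q⁵), the product of all factors after the first has coefficients 1,1,1,1,2,2,2,2,3,3,2,2,3,3 for degrees 0…13.
[q¹³] = 1·3 + 1·2 + 1·2 = 7.

7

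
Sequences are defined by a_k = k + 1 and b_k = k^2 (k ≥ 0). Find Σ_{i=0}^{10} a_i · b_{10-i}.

1210

Write out a_i and b_{10-i} for i = 0,…,10 and sum the products.
Σ = 1·100 + 2·81 + 3·64 + 4·49 + 5·36 + 6·25 + 7·16 + 8·9 + 9·4 + 10·1 + 11·0 = 1210.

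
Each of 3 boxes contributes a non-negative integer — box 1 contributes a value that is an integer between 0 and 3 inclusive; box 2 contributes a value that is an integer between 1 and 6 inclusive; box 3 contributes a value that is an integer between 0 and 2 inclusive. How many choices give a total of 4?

The generating function for the choices is (1 + x + x² + x³)·(x + x² + x³ + x⁴ + x⁵ + x⁶)·(1 + x + x²); the count is [x⁴].
(1 + x + x² + x³) has coefficients 1,1,1,1 for degrees 0…3.
(x + x² + x³ + x⁴ + x⁵ + x⁶) has coefficients 0,1,1,1,1 for degrees 0…4.
Finally multiplying by (1 + x + x²), the product of all factors after the first has coefficients 0,1,2,3,3 for degrees 0…4.
[x⁴] = 1·3 + 1·3 + 1·2 + 1·1 = 9.

9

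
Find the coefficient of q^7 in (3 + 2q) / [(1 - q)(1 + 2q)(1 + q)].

Partial fractions give a closed form: a_n = (5/6)·1^n + (8/3)·(-2)^n + (-1/2)·(-1)^n.
At n = 7: a_7 = -340.

-340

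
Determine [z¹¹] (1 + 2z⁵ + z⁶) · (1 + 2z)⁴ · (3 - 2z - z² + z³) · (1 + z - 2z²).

(1 + 2z⁵ + z⁶) has coefficients 1,0,0,0,0,2,1 for degrees 0…6.
(1 + 2z)⁴ has coefficients 1,8,24,32,16,0,0,0,0,0,0,0 for degrees 0…11.
Multiplying by (3 - 2z - z² + z³) gives running coefficients 3,22,55,41,-32,-40,16,16,0,0,0,0 for degrees 0…11.
Finally multiplying by (1 + z - 2z²), the product of all factors after the first has coefficients 3,25,71,52,-101,-154,40,112,-16,-32,0,0 for degrees 0…11.
[z¹¹] = 1·0 + 2·40 + 1·(-154) = -74.

-74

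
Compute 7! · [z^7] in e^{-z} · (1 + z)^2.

The EGF product rule gives c_7 = Σ_{k_1+k_2=7} C(7; k_1,k_2) · ∏ g_i(k_i), where e^{-z} gives (-1)^k; (1+z)^2 gives the falling factorial (2)_k.
g_1(k) for k = 0…7: 1, -1, 1, -1, 1, -1, 1, -1.
g_2(k) for k = 0…7: 1, 2, 2, 0, 0, 0, 0, 0.
c_7 = Σ_k C(7,k)·g_1(k)·g_2(7−k) = 21·(-1)·2 + 7·1·2 + 1·(-1)·1 = −42 + 14 − 1 = -29.

-29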